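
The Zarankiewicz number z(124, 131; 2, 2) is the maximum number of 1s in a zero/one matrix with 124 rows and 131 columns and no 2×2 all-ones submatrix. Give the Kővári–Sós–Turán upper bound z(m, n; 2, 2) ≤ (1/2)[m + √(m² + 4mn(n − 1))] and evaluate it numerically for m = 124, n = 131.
z(124, 131; 2, 2) ≤ (1/2)[124 + √(124² + 4·124·131·130)] = (1/2)[124 + √8462256] = 1516.4979

Kővári–Sós–Turán: let r_1, ..., r_124 be the row sums and z = Σ r_i the total number of 1s. Each pair of columns can share at most one row with both entries 1 (else a 2×2 all-ones block appears), so Σ_i C(r_i, 2) ≤ C(131, 2) = 8515. By convexity Σ_i C(r_i, 2) ≥ 124·C(z/124, 2) = z(z − 124)/(2·124), giving z² − 124z − 124·131·130 ≤ 0 and hence z ≤ (1/2)[124 + √(15376 + 4·2111720)] = (1/2)[124 + √8462256] ≈ (1/2)(124 + 2908.9957) = 1516.4979.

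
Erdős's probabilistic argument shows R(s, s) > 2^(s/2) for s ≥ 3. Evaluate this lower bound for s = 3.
2^(3/2) = 2.8284; so R(3, 3) > 2.8284

Colour each edge of K_n uniformly at random with red/blue. The expected number of monochromatic K_3 is C(n, 3) · 2 · 2^(−C(3,2)). If C(n, 3) · 2^(1 − C(3,2)) < 1, then with positive probability no monochromatic K_3 exists, so R(3, 3) > n. The standard estimate C(n, 3) ≤ n^3/3! shows this inequality holds whenever n ≤ 2^(3/2) (since 3! · 2^(C(3,2) − 1) > 2^(3^2/2) ≥ n^3). Hence R(3, 3) > 2^(3/2) = 2.8284.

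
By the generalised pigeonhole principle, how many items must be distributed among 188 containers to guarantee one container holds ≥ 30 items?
n = (30 − 1)·188 + 1 = 5453

By the generalised pigeonhole principle, to guarantee some box contains ≥ r objects we need more than (r − 1) · k objects total. Threshold: n = (r − 1) · k + 1. With r = 30 and k = 188: n = 29 · 188 + 1 = 5452 + 1 = 5453. For n = 5452 = 29 · 188, we can put exactly 29 objects in every box, avoiding 30 in any single one — so 5453 is tight.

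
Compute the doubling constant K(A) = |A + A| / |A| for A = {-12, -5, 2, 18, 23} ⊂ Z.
K = |A + A| / |A| = 14/5

Enumerate A + A = {a + b : a, b ∈ A}. With |A| = 5, there are |A|^2 = 25 ordered sum pairs; collecting distinct values, A + A = {-24, -17, -10, -3, 4, 6, 11, 13, 18, 20, 25, 36, 41, 46}, so |A + A| = 14. Thus K = 14/5. For comparison, the minimum possible |A + A| over all 5-element sets is 2·5 − 1 = 9 (so min K = 9/5), attained only by arithmetic progressions.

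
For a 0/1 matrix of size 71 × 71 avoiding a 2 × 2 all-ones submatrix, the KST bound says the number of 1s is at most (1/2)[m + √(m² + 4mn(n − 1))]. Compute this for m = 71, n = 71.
z(71, 71; 2, 2) ≤ (1/2)[71 + √(71² + 4·71·71·70)] = (1/2)[71 + √1416521] = 630.5884

Kővári–Sós–Turán: let r_1, ..., r_71 be the row sums and z = Σ r_i the total number of 1s. Each pair of columns can share at most one row with both entries 1 (else a 2×2 all-ones block appears), so Σ_i C(r_i, 2) ≤ C(71, 2) = 2485. By convexity Σ_i C(r_i, 2) ≥ 71·C(z/71, 2) = z(z − 71)/(2·71), giving z² − 71z − 71·71·70 ≤ 0 and hence z ≤ (1/2)[71 + √(5041 + 4·352870)] = (1/2)[71 + √1416521] ≈ (1/2)(71 + 1190.1769) = 630.5884.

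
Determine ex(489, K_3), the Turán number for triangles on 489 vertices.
ex(489, K_3) = ⌊489^2/4⌋ = 59780

Mantel (1907): a triangle-free graph on n vertices has at most ⌊n^2/4⌋ edges, with equality for the complete bipartite graph K_{⌊n/2⌋, ⌈n/2⌉}. For n = 489: ⌊489^2/4⌋ = ⌊239121/4⌋ = 59780. The extremal graph is K_{244, 245}, which has 244·245 = 59780 edges.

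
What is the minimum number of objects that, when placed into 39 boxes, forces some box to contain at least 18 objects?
n = (18 − 1)·39 + 1 = 664

By the generalised pigeonhole principle, to guarantee some box contains ≥ r objects we need more than (r − 1) · k objects total. Threshold: n = (r − 1) · k + 1. With r = 18 and k = 39: n = 17 · 39 + 1 = 663 + 1 = 664. For n = 663 = 17 · 39, we can put exactly 17 objects in every box, avoiding 18 in any single one — so 664 is tight.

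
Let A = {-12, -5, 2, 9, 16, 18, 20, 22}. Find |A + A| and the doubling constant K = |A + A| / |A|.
K = |A + A| / |A| = 27/8

Enumerate A + A = {a + b : a, b ∈ A}. With |A| = 8, there are |A|^2 = 64 ordered sum pairs; collecting distinct values, A + A = {-24, -17, -10, -3, 4, 6, 8, 10, 11, 13, 15, 17, 18, 20, 22, 24, 25, 27, 29, 31, 32, 34, 36, 38, 40, 42, 44}, so |A + A| = 27. Thus K = 27/8. For comparison, the minimum possible |A + A| over all 8-element sets is 2·8 − 1 = 15 (so min K = 15/8), attained only by arithmetic progressions.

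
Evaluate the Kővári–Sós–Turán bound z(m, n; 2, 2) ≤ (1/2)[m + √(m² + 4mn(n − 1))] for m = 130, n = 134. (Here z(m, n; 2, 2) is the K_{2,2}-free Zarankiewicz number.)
z(130, 134; 2, 2) ≤ (1/2)[130 + √(130² + 4·130·134·133)] = (1/2)[130 + √9284340] = 1588.5107

Kővári–Sós–Turán: let r_1, ..., r_130 be the row sums and z = Σ r_i the total number of 1s. Each pair of columns can share at most one row with both entries 1 (else a 2×2 all-ones block appears), so Σ_i C(r_i, 2) ≤ C(134, 2) = 8911. By convexity Σ_i C(r_i, 2) ≥ 130·C(z/130, 2) = z(z − 130)/(2·130), giving z² − 130z − 130·134·133 ≤ 0 and hence z ≤ (1/2)[130 + √(16900 + 4·2316860)] = (1/2)[130 + √9284340] ≈ (1/2)(130 + 3047.0215) = 1588.5107.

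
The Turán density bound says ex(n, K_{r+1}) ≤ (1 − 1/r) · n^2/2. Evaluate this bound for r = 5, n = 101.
Turán density bound = (4/5) · 101^2/2 = 20402/5 ≈ 4080.4

Turán's theorem: ex(n, K_{r+1}) is achieved by the complete r-partite Turán graph T(n, r) with parts as balanced as possible, and is at most (1 − 1/r) · n^2/2. For r = 5, n = 101: the density bound is (4/5) · 10201/2 = 20402/5 ≈ 4080.4. The integer-valued extremum is e(T(101, 5)) = 4080, which is strictly less than the density bound 20402/5 since 5 ∤ 101 (the parts of T(101, 5) cannot all be equal).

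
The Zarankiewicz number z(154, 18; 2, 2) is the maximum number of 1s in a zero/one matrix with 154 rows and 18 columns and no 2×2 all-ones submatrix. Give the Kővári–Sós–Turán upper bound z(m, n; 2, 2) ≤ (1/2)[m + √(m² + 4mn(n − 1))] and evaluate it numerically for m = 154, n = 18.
z(154, 18; 2, 2) ≤ (1/2)[154 + √(154² + 4·154·18·17)] = (1/2)[154 + √212212] = 307.3324

Kővári–Sós–Turán: let r_1, ..., r_154 be the row sums and z = Σ r_i the total number of 1s. Each pair of columns can share at most one row with both entries 1 (else a 2×2 all-ones block appears), so Σ_i C(r_i, 2) ≤ C(18, 2) = 153. By convexity Σ_i C(r_i, 2) ≥ 154·C(z/154, 2) = z(z − 154)/(2·154), giving z² − 154z − 154·18·17 ≤ 0 and hence z ≤ (1/2)[154 + √(23716 + 4·47124)] = (1/2)[154 + √212212] ≈ (1/2)(154 + 460.6647) = 307.3324.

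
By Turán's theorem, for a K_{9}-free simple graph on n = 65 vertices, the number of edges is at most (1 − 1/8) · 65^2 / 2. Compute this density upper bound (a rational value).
Turán density bound = (7/8) · 65^2/2 = 29575/16 ≈ 1848.4375

Turán's theorem: ex(n, K_{r+1}) is achieved by the complete r-partite Turán graph T(n, r) with parts as balanced as possible, and is at most (1 − 1/r) · n^2/2. For r = 8, n = 65: the density bound is (7/8) · 4225/2 = 29575/16 ≈ 1848.4375. The integer-valued extremum is e(T(65, 8)) = 1848, which is strictly less than the density bound 29575/16 since 8 ∤ 65 (the parts of T(65, 8) cannot all be equal).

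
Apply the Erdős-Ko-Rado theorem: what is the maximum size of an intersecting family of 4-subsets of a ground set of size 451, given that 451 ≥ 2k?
max |F| = C(450, 3) = 15086400

Erdős-Ko-Rado (1961): when n ≥ 2k, max |F| = C(n−1, k−1). The bound is attained by the star {A : i ∈ A} for any fixed i ∈ [n]. Here C(451−1, 4−1) = C(450, 3) = 15086400.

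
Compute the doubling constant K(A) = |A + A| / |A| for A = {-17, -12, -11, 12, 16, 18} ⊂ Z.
K = |A + A| / |A| = 20/6 = 10/3

Enumerate A + A = {a + b : a, b ∈ A}. With |A| = 6, there are |A|^2 = 36 ordered sum pairs; collecting distinct values, A + A = {-34, -29, -28, -24, -23, -22, -5, -1, 0, 1, 4, 5, 6, 7, 24, 28, 30, 32, 34, 36}, so |A + A| = 20. Thus K = 20/6 = 10/3. For comparison, the minimum possible |A + A| over all 6-element sets is 2·6 − 1 = 11 (so min K = 11/6), attained only by arithmetic progressions.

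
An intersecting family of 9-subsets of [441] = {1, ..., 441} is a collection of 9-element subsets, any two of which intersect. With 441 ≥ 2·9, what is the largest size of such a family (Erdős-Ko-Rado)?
max |F| = C(440, 8) = 32681771773063435

Erdős-Ko-Rado (1961): when n ≥ 2k, max |F| = C(n−1, k−1). The bound is attained by the star {A : i ∈ A} for any fixed i ∈ [n]. Here C(441−1, 9−1) = C(440, 8) = 32681771773063435.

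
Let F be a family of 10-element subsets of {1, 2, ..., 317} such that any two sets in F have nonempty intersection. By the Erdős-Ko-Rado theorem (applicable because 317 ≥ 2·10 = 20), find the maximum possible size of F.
max |F| = C(316, 9) = 77178167390263940

Erdős-Ko-Rado (1961): when n ≥ 2k, max |F| = C(n−1, k−1). The bound is attained by the star {A : i ∈ A} for any fixed i ∈ [n]. Here C(317−1, 10−1) = C(316, 9) = 77178167390263940.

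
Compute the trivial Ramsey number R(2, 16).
R(2, 16) = 16

R(2, k) = k for all k ≥ 2: in a 2-colouring of K_k, either some edge is red (a red K_2) or all edges are blue (a blue K_k). And K_{15} coloured all-blue has no blue K_16, so R(2, 16) > 15. Hence R(2, 16) = 16.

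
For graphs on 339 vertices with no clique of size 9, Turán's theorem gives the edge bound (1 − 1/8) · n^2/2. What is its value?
Turán density bound = (7/8) · 339^2/2 = 804447/16 ≈ 50277.9375

Turán's theorem: ex(n, K_{r+1}) is achieved by the complete r-partite Turán graph T(n, r) with parts as balanced as possible, and is at most (1 − 1/r) · n^2/2. For r = 8, n = 339: the density bound is (7/8) · 114921/2 = 804447/16 ≈ 50277.9375. The integer-valued extremum is e(T(339, 8)) = 50277, which is strictly less than the density bound 804447/16 since 8 ∤ 339 (the parts of T(339, 8) cannot all be equal).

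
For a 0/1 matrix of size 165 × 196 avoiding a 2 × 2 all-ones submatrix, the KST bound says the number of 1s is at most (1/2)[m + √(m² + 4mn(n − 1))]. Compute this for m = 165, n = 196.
z(165, 196; 2, 2) ≤ (1/2)[165 + √(165² + 4·165·196·195)] = (1/2)[165 + √25252425] = 2595.0896

Kővári–Sós–Turán: let r_1, ..., r_165 be the row sums and z = Σ r_i the total number of 1s. Each pair of columns can share at most one row with both entries 1 (else a 2×2 all-ones block appears), so Σ_i C(r_i, 2) ≤ C(196, 2) = 19110. By convexity Σ_i C(r_i, 2) ≥ 165·C(z/165, 2) = z(z − 165)/(2·165), giving z² − 165z − 165·196·195 ≤ 0 and hence z ≤ (1/2)[165 + √(27225 + 4·6306300)] = (1/2)[165 + √25252425] ≈ (1/2)(165 + 5025.1791) = 2595.0896.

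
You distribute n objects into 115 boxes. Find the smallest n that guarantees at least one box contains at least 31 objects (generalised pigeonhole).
n = (31 − 1)·115 + 1 = 3451

By the generalised pigeonhole principle, to guarantee some box contains ≥ r objects we need more than (r − 1) · k objects total. Threshold: n = (r − 1) · k + 1. With r = 31 and k = 115: n = 30 · 115 + 1 = 3450 + 1 = 3451. For n = 3450 = 30 · 115, we can put exactly 30 objects in every box, avoiding 31 in any single one — so 3451 is tight.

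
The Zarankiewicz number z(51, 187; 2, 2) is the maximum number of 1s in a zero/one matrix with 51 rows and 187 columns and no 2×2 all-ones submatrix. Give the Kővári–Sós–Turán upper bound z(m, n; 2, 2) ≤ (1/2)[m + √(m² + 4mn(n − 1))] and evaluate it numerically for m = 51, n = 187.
z(51, 187; 2, 2) ≤ (1/2)[51 + √(51² + 4·51·187·186)] = (1/2)[51 + √7098129] = 1357.6157

Kővári–Sós–Turán: let r_1, ..., r_51 be the row sums and z = Σ r_i the total number of 1s. Each pair of columns can share at most one row with both entries 1 (else a 2×2 all-ones block appears), so Σ_i C(r_i, 2) ≤ C(187, 2) = 17391. By convexity Σ_i C(r_i, 2) ≥ 51·C(z/51, 2) = z(z − 51)/(2·51), giving z² − 51z − 51·187·186 ≤ 0 and hence z ≤ (1/2)[51 + √(2601 + 4·1773882)] = (1/2)[51 + √7098129] ≈ (1/2)(51 + 2664.2314) = 1357.6157.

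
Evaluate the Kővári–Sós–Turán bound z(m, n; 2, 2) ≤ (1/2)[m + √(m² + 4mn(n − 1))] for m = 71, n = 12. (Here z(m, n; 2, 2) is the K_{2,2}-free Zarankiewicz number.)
z(71, 12; 2, 2) ≤ (1/2)[71 + √(71² + 4·71·12·11)] = (1/2)[71 + √42529] = 138.6128

Kővári–Sós–Turán: let r_1, ..., r_71 be the row sums and z = Σ r_i the total number of 1s. Each pair of columns can share at most one row with both entries 1 (else a 2×2 all-ones block appears), so Σ_i C(r_i, 2) ≤ C(12, 2) = 66. By convexity Σ_i C(r_i, 2) ≥ 71·C(z/71, 2) = z(z − 71)/(2·71), giving z² − 71z − 71·12·11 ≤ 0 and hence z ≤ (1/2)[71 + √(5041 + 4·9372)] = (1/2)[71 + √42529] ≈ (1/2)(71 + 206.2256) = 138.6128.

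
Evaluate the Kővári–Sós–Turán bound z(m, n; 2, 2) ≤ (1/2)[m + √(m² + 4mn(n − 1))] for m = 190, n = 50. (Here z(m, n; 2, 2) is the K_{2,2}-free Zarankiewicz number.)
z(190, 50; 2, 2) ≤ (1/2)[190 + √(190² + 4·190·50·49)] = (1/2)[190 + √1898100] = 783.8578

Kővári–Sós–Turán: let r_1, ..., r_190 be the row sums and z = Σ r_i the total number of 1s. Each pair of columns can share at most one row with both entries 1 (else a 2×2 all-ones block appears), so Σ_i C(r_i, 2) ≤ C(50, 2) = 1225. By convexity Σ_i C(r_i, 2) ≥ 190·C(z/190, 2) = z(z − 190)/(2·190), giving z² − 190z − 190·50·49 ≤ 0 and hence z ≤ (1/2)[190 + √(36100 + 4·465500)] = (1/2)[190 + √1898100] ≈ (1/2)(190 + 1377.7155) = 783.8578.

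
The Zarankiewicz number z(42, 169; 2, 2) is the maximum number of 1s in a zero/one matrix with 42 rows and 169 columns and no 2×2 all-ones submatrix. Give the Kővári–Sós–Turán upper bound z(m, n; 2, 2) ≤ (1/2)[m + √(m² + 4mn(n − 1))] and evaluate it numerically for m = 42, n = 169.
z(42, 169; 2, 2) ≤ (1/2)[42 + √(42² + 4·42·169·168)] = (1/2)[42 + √4771620] = 1113.2019

Kővári–Sós–Turán: let r_1, ..., r_42 be the row sums and z = Σ r_i the total number of 1s. Each pair of columns can share at most one row with both entries 1 (else a 2×2 all-ones block appears), so Σ_i C(r_i, 2) ≤ C(169, 2) = 14196. By convexity Σ_i C(r_i, 2) ≥ 42·C(z/42, 2) = z(z − 42)/(2·42), giving z² − 42z − 42·169·168 ≤ 0 and hence z ≤ (1/2)[42 + √(1764 + 4·1192464)] = (1/2)[42 + √4771620] ≈ (1/2)(42 + 2184.4038) = 1113.2019.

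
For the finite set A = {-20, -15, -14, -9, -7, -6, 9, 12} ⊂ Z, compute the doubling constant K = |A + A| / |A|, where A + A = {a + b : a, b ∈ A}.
K = |A + A| / |A| = 33/8

Enumerate A + A = {a + b : a, b ∈ A}. With |A| = 8, there are |A|^2 = 64 ordered sum pairs; collecting distinct values, A + A = {-40, -35, -34, -30, -29, -28, -27, -26, -24, -23, -22, -21, -20, -18, -16, -15, -14, -13, -12, -11, -8, -6, -5, -3, -2, 0, 2, 3, 5, 6, 18, 21, 24}, so |A + A| = 33. Thus K = 33/8. For comparison, the minimum possible |A + A| over all 8-element sets is 2·8 − 1 = 15 (so min K = 15/8), attained only by arithmetic progressions.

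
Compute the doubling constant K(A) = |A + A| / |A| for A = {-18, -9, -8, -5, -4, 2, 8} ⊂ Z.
K = |A + A| / |A| = 24/7

Enumerate A + A = {a + b : a, b ∈ A}. With |A| = 7, there are |A|^2 = 49 ordered sum pairs; collecting distinct values, A + A = {-36, -27, -26, -23, -22, -18, -17, -16, -14, -13, -12, -10, -9, -8, -7, -6, -3, -2, -1, 0, 3, 4, 10, 16}, so |A + A| = 24. Thus K = 24/7. For comparison, the minimum possible |A + A| over all 7-element sets is 2·7 − 1 = 13 (so min K = 13/7), attained only by arithmetic progressions.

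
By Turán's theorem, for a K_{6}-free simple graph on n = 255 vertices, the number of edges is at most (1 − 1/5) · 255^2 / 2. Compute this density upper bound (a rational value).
Turán density bound = (4/5) · 255^2/2 = 26010

Turán's theorem: ex(n, K_{r+1}) is achieved by the complete r-partite Turán graph T(n, r) with parts as balanced as possible, and is at most (1 − 1/r) · n^2/2. For r = 5, n = 255: the density bound is (4/5) · 65025/2 = 26010. Since 5 ∣ 255, the Turán graph T(255, 5) has parts of equal size 51, and its edge count e(T(255, 5)) = 26010 attains the density bound exactly.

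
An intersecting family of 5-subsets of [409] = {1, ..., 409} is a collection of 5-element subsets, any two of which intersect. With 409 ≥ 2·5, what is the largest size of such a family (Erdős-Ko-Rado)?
max |F| = C(408, 4) = 1137691170

Erdős-Ko-Rado (1961): when n ≥ 2k, max |F| = C(n−1, k−1). The bound is attained by the star {A : i ∈ A} for any fixed i ∈ [n]. Here C(409−1, 5−1) = C(408, 4) = 1137691170.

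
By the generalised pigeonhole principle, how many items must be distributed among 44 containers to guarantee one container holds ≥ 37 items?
n = (37 − 1)·44 + 1 = 1585

By the generalised pigeonhole principle, to guarantee some box contains ≥ r objects we need more than (r − 1) · k objects total. Threshold: n = (r − 1) · k + 1. With r = 37 and k = 44: n = 36 · 44 + 1 = 1584 + 1 = 1585. For n = 1584 = 36 · 44, we can put exactly 36 objects in every box, avoiding 37 in any single one — so 1585 is tight.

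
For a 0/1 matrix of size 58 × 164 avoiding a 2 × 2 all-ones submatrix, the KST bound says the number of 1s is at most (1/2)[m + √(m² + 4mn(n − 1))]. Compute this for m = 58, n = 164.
z(58, 164; 2, 2) ≤ (1/2)[58 + √(58² + 4·58·164·163)] = (1/2)[58 + √6205188] = 1274.5107

Kővári–Sós–Turán: let r_1, ..., r_58 be the row sums and z = Σ r_i the total number of 1s. Each pair of columns can share at most one row with both entries 1 (else a 2×2 all-ones block appears), so Σ_i C(r_i, 2) ≤ C(164, 2) = 13366. By convexity Σ_i C(r_i, 2) ≥ 58·C(z/58, 2) = z(z − 58)/(2·58), giving z² − 58z − 58·164·163 ≤ 0 and hence z ≤ (1/2)[58 + √(3364 + 4·1550456)] = (1/2)[58 + √6205188] ≈ (1/2)(58 + 2491.0215) = 1274.5107.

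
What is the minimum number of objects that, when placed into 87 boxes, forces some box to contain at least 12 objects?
n = (12 − 1)·87 + 1 = 958

By the generalised pigeonhole principle, to guarantee some box contains ≥ r objects we need more than (r − 1) · k objects total. Threshold: n = (r − 1) · k + 1. With r = 12 and k = 87: n = 11 · 87 + 1 = 957 + 1 = 958. For n = 957 = 11 · 87, we can put exactly 11 objects in every box, avoiding 12 in any single one — so 958 is tight.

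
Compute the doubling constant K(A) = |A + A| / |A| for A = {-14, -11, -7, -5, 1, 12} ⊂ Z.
K = |A + A| / |A| = 20/6 = 10/3

Enumerate A + A = {a + b : a, b ∈ A}. With |A| = 6, there are |A|^2 = 36 ordered sum pairs; collecting distinct values, A + A = {-28, -25, -22, -21, -19, -18, -16, -14, -13, -12, -10, -6, -4, -2, 1, 2, 5, 7, 13, 24}, so |A + A| = 20. Thus K = 20/6 = 10/3. For comparison, the minimum possible |A + A| over all 6-element sets is 2·6 − 1 = 11 (so min K = 11/6), attained only by arithmetic progressions.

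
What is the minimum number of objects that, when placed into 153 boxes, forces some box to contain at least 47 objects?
n = (47 − 1)·153 + 1 = 7039

By the generalised pigeonhole principle, to guarantee some box contains ≥ r objects we need more than (r − 1) · k objects total. Threshold: n = (r − 1) · k + 1. With r = 47 and k = 153: n = 46 · 153 + 1 = 7038 + 1 = 7039. For n = 7038 = 46 · 153, we can put exactly 46 objects in every box, avoiding 47 in any single one — so 7039 is tight.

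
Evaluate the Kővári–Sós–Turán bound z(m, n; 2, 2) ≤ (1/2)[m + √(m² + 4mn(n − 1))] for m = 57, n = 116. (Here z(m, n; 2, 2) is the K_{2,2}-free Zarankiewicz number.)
z(57, 116; 2, 2) ≤ (1/2)[57 + √(57² + 4·57·116·115)] = (1/2)[57 + √3044769] = 900.9633

Kővári–Sós–Turán: let r_1, ..., r_57 be the row sums and z = Σ r_i the total number of 1s. Each pair of columns can share at most one row with both entries 1 (else a 2×2 all-ones block appears), so Σ_i C(r_i, 2) ≤ C(116, 2) = 6670. By convexity Σ_i C(r_i, 2) ≥ 57·C(z/57, 2) = z(z − 57)/(2·57), giving z² − 57z − 57·116·115 ≤ 0 and hence z ≤ (1/2)[57 + √(3249 + 4·760380)] = (1/2)[57 + √3044769] ≈ (1/2)(57 + 1744.9266) = 900.9633.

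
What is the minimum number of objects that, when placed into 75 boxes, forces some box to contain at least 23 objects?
n = (23 − 1)·75 + 1 = 1651

By the generalised pigeonhole principle, to guarantee some box contains ≥ r objects we need more than (r − 1) · k objects total. Threshold: n = (r − 1) · k + 1. With r = 23 and k = 75: n = 22 · 75 + 1 = 1650 + 1 = 1651. For n = 1650 = 22 · 75, we can put exactly 22 objects in every box, avoiding 23 in any single one — so 1651 is tight.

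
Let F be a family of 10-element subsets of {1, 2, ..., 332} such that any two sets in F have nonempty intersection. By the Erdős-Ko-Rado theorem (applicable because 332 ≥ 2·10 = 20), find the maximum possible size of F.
max |F| = C(331, 9) = 117772769718006975

Erdős-Ko-Rado (1961): when n ≥ 2k, max |F| = C(n−1, k−1). The bound is attained by the star {A : i ∈ A} for any fixed i ∈ [n]. Here C(332−1, 10−1) = C(331, 9) = 117772769718006975.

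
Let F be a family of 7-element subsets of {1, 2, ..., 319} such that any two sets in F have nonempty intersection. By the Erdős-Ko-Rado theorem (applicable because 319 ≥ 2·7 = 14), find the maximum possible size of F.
max |F| = C(318, 6) = 1369700164119

The Erdős-Ko-Rado theorem states: for n ≥ 2k, an intersecting family of k-subsets of an n-element set has size at most C(n − 1, k − 1), with equality for 'star' families {A ⊆ [n] : |A| = k, i ∈ A} (fix an element i). For n = 319, k = 7: C(318, 6) = 1369700164119.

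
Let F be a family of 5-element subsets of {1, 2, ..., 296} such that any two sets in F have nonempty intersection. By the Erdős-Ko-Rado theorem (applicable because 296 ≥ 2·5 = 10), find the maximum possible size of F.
max |F| = C(295, 4) = 309177995

Erdős-Ko-Rado (1961): when n ≥ 2k, max |F| = C(n−1, k−1). The bound is attained by the star {A : i ∈ A} for any fixed i ∈ [n]. Here C(296−1, 5−1) = C(295, 4) = 309177995.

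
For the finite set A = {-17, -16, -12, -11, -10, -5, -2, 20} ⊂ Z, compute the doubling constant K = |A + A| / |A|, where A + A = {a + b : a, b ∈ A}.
K = |A + A| / |A| = 31/8

Enumerate A + A = {a + b : a, b ∈ A}. With |A| = 8, there are |A|^2 = 64 ordered sum pairs; collecting distinct values, A + A = {-34, -33, -32, -29, -28, -27, -26, -24, -23, -22, -21, -20, -19, -18, -17, -16, -15, -14, -13, -12, -10, -7, -4, 3, 4, 8, 9, 10, 15, 18, 40}, so |A + A| = 31. Thus K = 31/8. For comparison, the minimum possible |A + A| over all 8-element sets is 2·8 − 1 = 15 (so min K = 15/8), attained only by arithmetic progressions.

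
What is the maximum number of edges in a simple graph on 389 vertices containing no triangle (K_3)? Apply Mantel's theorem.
ex(389, K_3) = ⌊389^2/4⌋ = 37830

Mantel (1907): a triangle-free graph on n vertices has at most ⌊n^2/4⌋ edges, with equality for the complete bipartite graph K_{⌊n/2⌋, ⌈n/2⌉}. For n = 389: ⌊389^2/4⌋ = ⌊151321/4⌋ = 37830. The extremal graph is K_{194, 195}, which has 194·195 = 37830 edges.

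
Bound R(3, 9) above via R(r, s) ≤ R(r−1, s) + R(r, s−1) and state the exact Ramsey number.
R(3, 9) ≤ R(2, 9) + R(3, 8) = 9 + 28 = 37; exact value R(3, 9) = 36.

The Erdős–Szekeres recurrence R(r, s) ≤ R(r−1, s) + R(r, s−1) applied to (r, s) = (3, 9) gives
  R(3, 9) ≤ R(2, 9) + R(3, 8) = 9 + 28 = 37.
(Recall R(2, k) = k and R is symmetric.) The recurrence is not tight here (it gives 37, but the exact value is R(3, 9) = 36); the tight upper bound requires a sharper argument than the simple recurrence, combined with a lower-bound construction on K_{35}.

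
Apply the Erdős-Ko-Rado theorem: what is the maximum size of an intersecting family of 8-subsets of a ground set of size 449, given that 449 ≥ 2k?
max |F| = C(448, 7) = 685581099291712

Erdős-Ko-Rado (1961): when n ≥ 2k, max |F| = C(n−1, k−1). The bound is attained by the star {A : i ∈ A} for any fixed i ∈ [n]. Here C(449−1, 8−1) = C(448, 7) = 685581099291712.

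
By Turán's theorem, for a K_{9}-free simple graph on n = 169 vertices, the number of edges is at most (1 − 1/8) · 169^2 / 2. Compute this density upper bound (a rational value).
Turán density bound = (7/8) · 169^2/2 = 199927/16 ≈ 12495.4375

Turán's theorem: ex(n, K_{r+1}) is achieved by the complete r-partite Turán graph T(n, r) with parts as balanced as possible, and is at most (1 − 1/r) · n^2/2. For r = 8, n = 169: the density bound is (7/8) · 28561/2 = 199927/16 ≈ 12495.4375. The integer-valued extremum is e(T(169, 8)) = 12495, which is strictly less than the density bound 199927/16 since 8 ∤ 169 (the parts of T(169, 8) cannot all be equal).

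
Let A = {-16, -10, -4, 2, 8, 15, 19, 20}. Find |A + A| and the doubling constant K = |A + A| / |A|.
K = |A + A| / |A| = 27/8

Enumerate A + A = {a + b : a, b ∈ A}. With |A| = 8, there are |A|^2 = 64 ordered sum pairs; collecting distinct values, A + A = {-32, -26, -20, -14, -8, -2, -1, 3, 4, 5, 9, 10, 11, 15, 16, 17, 21, 22, 23, 27, 28, 30, 34, 35, 38, 39, 40}, so |A + A| = 27. Thus K = 27/8. For comparison, the minimum possible |A + A| over all 8-element sets is 2·8 − 1 = 15 (so min K = 15/8), attained only by arithmetic progressions.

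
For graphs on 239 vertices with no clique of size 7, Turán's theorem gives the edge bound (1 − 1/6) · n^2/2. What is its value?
Turán density bound = (5/6) · 239^2/2 = 285605/12 ≈ 23800.4167

Turán's theorem: ex(n, K_{r+1}) is achieved by the complete r-partite Turán graph T(n, r) with parts as balanced as possible, and is at most (1 − 1/r) · n^2/2. For r = 6, n = 239: the density bound is (5/6) · 57121/2 = 285605/12 ≈ 23800.4167. The integer-valued extremum is e(T(239, 6)) = 23800, which is strictly less than the density bound 285605/12 since 6 ∤ 239 (the parts of T(239, 6) cannot all be equal).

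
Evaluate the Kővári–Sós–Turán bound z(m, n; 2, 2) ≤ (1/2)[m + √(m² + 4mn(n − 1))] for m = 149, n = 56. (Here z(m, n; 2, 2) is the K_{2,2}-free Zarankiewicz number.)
z(149, 56; 2, 2) ≤ (1/2)[149 + √(149² + 4·149·56·55)] = (1/2)[149 + √1857881] = 756.0205

Kővári–Sós–Turán: let r_1, ..., r_149 be the row sums and z = Σ r_i the total number of 1s. Each pair of columns can share at most one row with both entries 1 (else a 2×2 all-ones block appears), so Σ_i C(r_i, 2) ≤ C(56, 2) = 1540. By convexity Σ_i C(r_i, 2) ≥ 149·C(z/149, 2) = z(z − 149)/(2·149), giving z² − 149z − 149·56·55 ≤ 0 and hence z ≤ (1/2)[149 + √(22201 + 4·458920)] = (1/2)[149 + √1857881] ≈ (1/2)(149 + 1363.0411) = 756.0205.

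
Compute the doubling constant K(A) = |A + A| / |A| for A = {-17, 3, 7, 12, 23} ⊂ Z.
K = |A + A| / |A| = 14/5

Enumerate A + A = {a + b : a, b ∈ A}. With |A| = 5, there are |A|^2 = 25 ordered sum pairs; collecting distinct values, A + A = {-34, -14, -10, -5, 6, 10, 14, 15, 19, 24, 26, 30, 35, 46}, so |A + A| = 14. Thus K = 14/5. For comparison, the minimum possible |A + A| over all 5-element sets is 2·5 − 1 = 9 (so min K = 9/5), attained only by arithmetic progressions.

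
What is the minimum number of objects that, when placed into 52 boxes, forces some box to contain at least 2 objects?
n = (2 − 1)·52 + 1 = 53

By the generalised pigeonhole principle, to guarantee some box contains ≥ r objects we need more than (r − 1) · k objects total. Threshold: n = (r − 1) · k + 1. With r = 2 and k = 52: n = 1 · 52 + 1 = 52 + 1 = 53. For n = 52 = 1 · 52, we can put exactly 1 objects in every box, avoiding 2 in any single one — so 53 is tight.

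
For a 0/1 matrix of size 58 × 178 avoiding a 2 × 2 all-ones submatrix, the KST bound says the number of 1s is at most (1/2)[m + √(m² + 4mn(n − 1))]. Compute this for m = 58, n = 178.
z(58, 178; 2, 2) ≤ (1/2)[58 + √(58² + 4·58·178·177)] = (1/2)[58 + √7312756] = 1381.1054

Kővári–Sós–Turán: let r_1, ..., r_58 be the row sums and z = Σ r_i the total number of 1s. Each pair of columns can share at most one row with both entries 1 (else a 2×2 all-ones block appears), so Σ_i C(r_i, 2) ≤ C(178, 2) = 15753. By convexity Σ_i C(r_i, 2) ≥ 58·C(z/58, 2) = z(z − 58)/(2·58), giving z² − 58z − 58·178·177 ≤ 0 and hence z ≤ (1/2)[58 + √(3364 + 4·1827348)] = (1/2)[58 + √7312756] ≈ (1/2)(58 + 2704.2108) = 1381.1054.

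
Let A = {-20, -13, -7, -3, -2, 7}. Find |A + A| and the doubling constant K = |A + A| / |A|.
K = |A + A| / |A| = 20/6 = 10/3

Enumerate A + A = {a + b : a, b ∈ A}. With |A| = 6, there are |A|^2 = 36 ordered sum pairs; collecting distinct values, A + A = {-40, -33, -27, -26, -23, -22, -20, -16, -15, -14, -13, -10, -9, -6, -5, -4, 0, 4, 5, 14}, so |A + A| = 20. Thus K = 20/6 = 10/3. For comparison, the minimum possible |A + A| over all 6-element sets is 2·6 − 1 = 11 (so min K = 11/6), attained only by arithmetic progressions.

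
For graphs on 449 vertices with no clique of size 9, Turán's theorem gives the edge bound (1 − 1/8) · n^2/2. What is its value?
Turán density bound = (7/8) · 449^2/2 = 1411207/16 ≈ 88200.4375

Turán's theorem: ex(n, K_{r+1}) is achieved by the complete r-partite Turán graph T(n, r) with parts as balanced as possible, and is at most (1 − 1/r) · n^2/2. For r = 8, n = 449: the density bound is (7/8) · 201601/2 = 1411207/16 ≈ 88200.4375. The integer-valued extremum is e(T(449, 8)) = 88200, which is strictly less than the density bound 1411207/16 since 8 ∤ 449 (the parts of T(449, 8) cannot all be equal).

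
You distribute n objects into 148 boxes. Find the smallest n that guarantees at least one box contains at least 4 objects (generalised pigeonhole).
n = (4 − 1)·148 + 1 = 445

By the generalised pigeonhole principle, to guarantee some box contains ≥ r objects we need more than (r − 1) · k objects total. Threshold: n = (r − 1) · k + 1. With r = 4 and k = 148: n = 3 · 148 + 1 = 444 + 1 = 445. For n = 444 = 3 · 148, we can put exactly 3 objects in every box, avoiding 4 in any single one — so 445 is tight.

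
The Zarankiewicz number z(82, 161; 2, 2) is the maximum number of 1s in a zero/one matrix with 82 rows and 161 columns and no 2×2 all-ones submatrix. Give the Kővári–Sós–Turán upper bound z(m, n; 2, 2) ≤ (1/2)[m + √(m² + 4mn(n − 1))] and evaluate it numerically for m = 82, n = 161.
z(82, 161; 2, 2) ≤ (1/2)[82 + √(82² + 4·82·161·160)] = (1/2)[82 + √8456004] = 1494.9605

Kővári–Sós–Turán: let r_1, ..., r_82 be the row sums and z = Σ r_i the total number of 1s. Each pair of columns can share at most one row with both entries 1 (else a 2×2 all-ones block appears), so Σ_i C(r_i, 2) ≤ C(161, 2) = 12880. By convexity Σ_i C(r_i, 2) ≥ 82·C(z/82, 2) = z(z − 82)/(2·82), giving z² − 82z − 82·161·160 ≤ 0 and hence z ≤ (1/2)[82 + √(6724 + 4·2112320)] = (1/2)[82 + √8456004] ≈ (1/2)(82 + 2907.9209) = 1494.9605.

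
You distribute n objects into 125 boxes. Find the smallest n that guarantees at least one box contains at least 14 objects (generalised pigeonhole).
n = (14 − 1)·125 + 1 = 1626

By the generalised pigeonhole principle, to guarantee some box contains ≥ r objects we need more than (r − 1) · k objects total. Threshold: n = (r − 1) · k + 1. With r = 14 and k = 125: n = 13 · 125 + 1 = 1625 + 1 = 1626. For n = 1625 = 13 · 125, we can put exactly 13 objects in every box, avoiding 14 in any single one — so 1626 is tight.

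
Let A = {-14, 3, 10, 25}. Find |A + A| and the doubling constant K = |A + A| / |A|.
K = |A + A| / |A| = 10/4 = 5/2

Enumerate A + A = {a + b : a, b ∈ A}. With |A| = 4, there are |A|^2 = 16 ordered sum pairs; collecting distinct values, A + A = {-28, -11, -4, 6, 11, 13, 20, 28, 35, 50}, so |A + A| = 10. Thus K = 10/4 = 5/2. For comparison, the minimum possible |A + A| over all 4-element sets is 2·4 − 1 = 7 (so min K = 7/4), attained only by arithmetic progressions.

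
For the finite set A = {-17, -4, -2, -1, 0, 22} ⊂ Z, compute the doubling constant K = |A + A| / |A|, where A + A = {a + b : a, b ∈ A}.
K = |A + A| / |A| = 19/6

Enumerate A + A = {a + b : a, b ∈ A}. With |A| = 6, there are |A|^2 = 36 ordered sum pairs; collecting distinct values, A + A = {-34, -21, -19, -18, -17, -8, -6, -5, -4, -3, -2, -1, 0, 5, 18, 20, 21, 22, 44}, so |A + A| = 19. Thus K = 19/6. For comparison, the minimum possible |A + A| over all 6-element sets is 2·6 − 1 = 11 (so min K = 11/6), attained only by arithmetic progressions.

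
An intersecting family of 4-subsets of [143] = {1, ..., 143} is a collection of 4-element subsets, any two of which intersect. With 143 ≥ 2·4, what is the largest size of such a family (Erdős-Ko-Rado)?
max |F| = C(142, 3) = 467180

Erdős-Ko-Rado (1961): when n ≥ 2k, max |F| = C(n−1, k−1). The bound is attained by the star {A : i ∈ A} for any fixed i ∈ [n]. Here C(143−1, 4−1) = C(142, 3) = 467180.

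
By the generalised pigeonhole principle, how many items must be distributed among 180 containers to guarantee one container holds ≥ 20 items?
n = (20 − 1)·180 + 1 = 3421

By the generalised pigeonhole principle, to guarantee some box contains ≥ r objects we need more than (r − 1) · k objects total. Threshold: n = (r − 1) · k + 1. With r = 20 and k = 180: n = 19 · 180 + 1 = 3420 + 1 = 3421. For n = 3420 = 19 · 180, we can put exactly 19 objects in every box, avoiding 20 in any single one — so 3421 is tight.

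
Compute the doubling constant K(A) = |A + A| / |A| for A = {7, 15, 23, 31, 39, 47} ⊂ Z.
K = |A + A| / |A| = 11/6

Enumerate A + A = {a + b : a, b ∈ A}. With |A| = 6, there are |A|^2 = 36 ordered sum pairs; collecting distinct values, A + A = {14, 22, 30, 38, 46, 54, 62, 70, 78, 86, 94}, so |A + A| = 11. Thus K = 11/6. Here |A + A| = 2|A| − 1 = 11, the minimum possible — so K = 11/6 is minimal, which holds iff A is an arithmetic progression.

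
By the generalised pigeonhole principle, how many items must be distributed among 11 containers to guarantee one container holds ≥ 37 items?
n = (37 − 1)·11 + 1 = 397

By the generalised pigeonhole principle, to guarantee some box contains ≥ r objects we need more than (r − 1) · k objects total. Threshold: n = (r − 1) · k + 1. With r = 37 and k = 11: n = 36 · 11 + 1 = 396 + 1 = 397. For n = 396 = 36 · 11, we can put exactly 36 objects in every box, avoiding 37 in any single one — so 397 is tight.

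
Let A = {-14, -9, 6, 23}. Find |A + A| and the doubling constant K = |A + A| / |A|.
K = |A + A| / |A| = 10/4 = 5/2

Enumerate A + A = {a + b : a, b ∈ A}. With |A| = 4, there are |A|^2 = 16 ordered sum pairs; collecting distinct values, A + A = {-28, -23, -18, -8, -3, 9, 12, 14, 29, 46}, so |A + A| = 10. Thus K = 10/4 = 5/2. For comparison, the minimum possible |A + A| over all 4-element sets is 2·4 − 1 = 7 (so min K = 7/4), attained only by arithmetic progressions.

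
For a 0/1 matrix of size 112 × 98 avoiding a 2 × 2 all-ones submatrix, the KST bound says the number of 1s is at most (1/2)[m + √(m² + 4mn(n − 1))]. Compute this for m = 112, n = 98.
z(112, 98; 2, 2) ≤ (1/2)[112 + √(112² + 4·112·98·97)] = (1/2)[112 + √4271232] = 1089.348

Kővári–Sós–Turán: let r_1, ..., r_112 be the row sums and z = Σ r_i the total number of 1s. Each pair of columns can share at most one row with both entries 1 (else a 2×2 all-ones block appears), so Σ_i C(r_i, 2) ≤ C(98, 2) = 4753. By convexity Σ_i C(r_i, 2) ≥ 112·C(z/112, 2) = z(z − 112)/(2·112), giving z² − 112z − 112·98·97 ≤ 0 and hence z ≤ (1/2)[112 + √(12544 + 4·1064672)] = (1/2)[112 + √4271232] ≈ (1/2)(112 + 2066.6959) = 1089.348.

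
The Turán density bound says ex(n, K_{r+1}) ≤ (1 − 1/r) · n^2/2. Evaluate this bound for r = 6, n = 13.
Turán density bound = (5/6) · 13^2/2 = 845/12 ≈ 70.4167

Turán's theorem: ex(n, K_{r+1}) is achieved by the complete r-partite Turán graph T(n, r) with parts as balanced as possible, and is at most (1 − 1/r) · n^2/2. For r = 6, n = 13: the density bound is (5/6) · 169/2 = 845/12 ≈ 70.4167. The integer-valued extremum is e(T(13, 6)) = 70, which is strictly less than the density bound 845/12 since 6 ∤ 13 (the parts of T(13, 6) cannot all be equal).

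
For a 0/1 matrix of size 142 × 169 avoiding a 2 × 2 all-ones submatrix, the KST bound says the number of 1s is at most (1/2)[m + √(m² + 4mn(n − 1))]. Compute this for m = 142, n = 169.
z(142, 169; 2, 2) ≤ (1/2)[142 + √(142² + 4·142·169·168)] = (1/2)[142 + √16146820] = 2080.1553

Kővári–Sós–Turán: let r_1, ..., r_142 be the row sums and z = Σ r_i the total number of 1s. Each pair of columns can share at most one row with both entries 1 (else a 2×2 all-ones block appears), so Σ_i C(r_i, 2) ≤ C(169, 2) = 14196. By convexity Σ_i C(r_i, 2) ≥ 142·C(z/142, 2) = z(z − 142)/(2·142), giving z² − 142z − 142·169·168 ≤ 0 and hence z ≤ (1/2)[142 + √(20164 + 4·4031664)] = (1/2)[142 + √16146820] ≈ (1/2)(142 + 4018.3106) = 2080.1553.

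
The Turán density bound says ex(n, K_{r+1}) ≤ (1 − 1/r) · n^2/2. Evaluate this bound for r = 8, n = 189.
Turán density bound = (7/8) · 189^2/2 = 250047/16 ≈ 15627.9375

Turán's theorem: ex(n, K_{r+1}) is achieved by the complete r-partite Turán graph T(n, r) with parts as balanced as possible, and is at most (1 − 1/r) · n^2/2. For r = 8, n = 189: the density bound is (7/8) · 35721/2 = 250047/16 ≈ 15627.9375. The integer-valued extremum is e(T(189, 8)) = 15627, which is strictly less than the density bound 250047/16 since 8 ∤ 189 (the parts of T(189, 8) cannot all be equal).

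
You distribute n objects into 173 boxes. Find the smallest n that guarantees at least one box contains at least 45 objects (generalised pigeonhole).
n = (45 − 1)·173 + 1 = 7613

By the generalised pigeonhole principle, to guarantee some box contains ≥ r objects we need more than (r − 1) · k objects total. Threshold: n = (r − 1) · k + 1. With r = 45 and k = 173: n = 44 · 173 + 1 = 7612 + 1 = 7613. For n = 7612 = 44 · 173, we can put exactly 44 objects in every box, avoiding 45 in any single one — so 7613 is tight.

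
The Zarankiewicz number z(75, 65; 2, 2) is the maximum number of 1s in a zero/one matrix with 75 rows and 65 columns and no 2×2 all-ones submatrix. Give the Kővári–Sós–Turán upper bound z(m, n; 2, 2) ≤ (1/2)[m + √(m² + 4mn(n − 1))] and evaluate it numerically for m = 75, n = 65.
z(75, 65; 2, 2) ≤ (1/2)[75 + √(75² + 4·75·65·64)] = (1/2)[75 + √1253625] = 597.327

Kővári–Sós–Turán: let r_1, ..., r_75 be the row sums and z = Σ r_i the total number of 1s. Each pair of columns can share at most one row with both entries 1 (else a 2×2 all-ones block appears), so Σ_i C(r_i, 2) ≤ C(65, 2) = 2080. By convexity Σ_i C(r_i, 2) ≥ 75·C(z/75, 2) = z(z − 75)/(2·75), giving z² − 75z − 75·65·64 ≤ 0 and hence z ≤ (1/2)[75 + √(5625 + 4·312000)] = (1/2)[75 + √1253625] ≈ (1/2)(75 + 1119.654) = 597.327.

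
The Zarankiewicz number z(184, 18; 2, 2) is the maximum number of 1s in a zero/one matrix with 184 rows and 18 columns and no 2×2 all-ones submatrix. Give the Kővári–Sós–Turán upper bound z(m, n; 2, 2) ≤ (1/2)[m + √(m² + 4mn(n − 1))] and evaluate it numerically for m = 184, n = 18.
z(184, 18; 2, 2) ≤ (1/2)[184 + √(184² + 4·184·18·17)] = (1/2)[184 + √259072] = 346.4956

Kővári–Sós–Turán: let r_1, ..., r_184 be the row sums and z = Σ r_i the total number of 1s. Each pair of columns can share at most one row with both entries 1 (else a 2×2 all-ones block appears), so Σ_i C(r_i, 2) ≤ C(18, 2) = 153. By convexity Σ_i C(r_i, 2) ≥ 184·C(z/184, 2) = z(z − 184)/(2·184), giving z² − 184z − 184·18·17 ≤ 0 and hence z ≤ (1/2)[184 + √(33856 + 4·56304)] = (1/2)[184 + √259072] ≈ (1/2)(184 + 508.9912) = 346.4956.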